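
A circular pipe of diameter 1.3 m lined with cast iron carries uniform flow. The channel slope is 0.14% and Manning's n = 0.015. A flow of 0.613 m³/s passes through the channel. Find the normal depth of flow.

y_n = 0.565 m

Manning's equation rearranged: A R^(2/3) = nQ / (1·√S) = 0.015 × 0.613 / (√0.0014) = 0.2457.
Try y = 0.703 m: A R^(2/3) = 0.3575 — over.
Try y = 0.565 m: A R^(2/3) = 0.2457 — close enough.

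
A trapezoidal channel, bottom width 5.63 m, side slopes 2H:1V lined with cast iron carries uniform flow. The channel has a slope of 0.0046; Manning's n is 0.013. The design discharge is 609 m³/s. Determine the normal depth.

Manning's equation rearranged: A R^(2/3) = nQ / (1·√S) = 0.013 × 609 / (√0.0046) = 116.7.
At y = 5.62 m: A R^(2/3) = 200.8 — high.
At y = 4.39 m: A R^(2/3) = 116.7 — close enough.

y_n = 4.39 m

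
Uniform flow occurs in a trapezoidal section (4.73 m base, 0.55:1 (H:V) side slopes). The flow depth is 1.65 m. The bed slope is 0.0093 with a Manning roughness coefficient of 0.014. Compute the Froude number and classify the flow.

With bottom width b = 4.73 m and side slope z = 0.55: A = (b + zy)y = (4.73 + 0.55×1.65)×1.65 = 9.302 m²; P = b + 2y√(1+z²) = 4.73 + 2×1.65×1.141 = 8.496 m.
Hydraulic radius R = A/P = 9.302/8.496 = 1.095 m.
V = (1/n) R^(2/3) √S = (1/0.014) × 1.095^(2/3) × √0.0093 = 7.317 m/s. Hydraulic depth D_h = A/T = 9.302/6.545 = 1.421 m.
Froude number Fr = V/√(g·D_h) = 7.317/√(9.81×1.421) = 1.96, which is greater than 1, so the flow is supercritical.

supercritical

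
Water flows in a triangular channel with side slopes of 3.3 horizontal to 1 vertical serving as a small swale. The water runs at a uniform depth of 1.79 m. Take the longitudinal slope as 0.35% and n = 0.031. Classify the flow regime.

For a triangular section with side slope z = 3.3: A = zy² = 3.3×1.79² = 10.57 m²; P = 2y√(1+z²) = 2×1.79×3.448 = 12.34 m.
Hydraulic radius R = A/P = 10.57/12.34 = 0.8565 m.
V = (1/n) R^(2/3) √S = (1/0.031) × 0.8565^(2/3) × √0.0035 = 1.721 m/s. Hydraulic depth D_h = A/T = 10.57/11.81 = 0.895 m.
Froude number Fr = V/√(g·D_h) = 1.721/√(9.81×0.895) = 0.581, which is less than 1, so the flow is subcritical.

subcritical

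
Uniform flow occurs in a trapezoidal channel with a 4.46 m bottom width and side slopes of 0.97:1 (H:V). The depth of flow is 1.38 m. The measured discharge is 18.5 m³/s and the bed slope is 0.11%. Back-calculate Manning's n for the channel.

n = 0.014

With bottom width b = 4.46 m and side slope z = 0.97: A = (b + zy)y = (4.46 + 0.97×1.38)×1.38 = 8.002 m²; P = b + 2y√(1+z²) = 4.46 + 2×1.38×1.393 = 8.305 m.
Hydraulic radius R = A/P = 8.002/8.305 = 0.9635 m.
Rearranging Manning's equation: n = (1/Q) A R^(2/3) S^(1/2) = (1/18.5) × 8.002 × 0.9635^(2/3) × √0.0011 = 0.014.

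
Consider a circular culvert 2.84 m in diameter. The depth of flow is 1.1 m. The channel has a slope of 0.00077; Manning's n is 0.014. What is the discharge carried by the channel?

Q = 3.17 m³/s

For a circular section of diameter D = 2.84 m at depth y = 1.1 m, the central angle is θ = 2 arccos(1 − 2y/D) = 2.687 rad. Then A = (D²/8)(θ − sin θ) = 2.266 m² and P = Dθ/2 = 3.816 m.
Hydraulic radius R = A/P = 2.266/3.816 = 0.594 m.
Manning's equation: Q = (1/n) A R^(2/3) S^(1/2) = (1/0.014) × 2.266 × 0.594^(2/3) × 0.00077^(1/2) = 3.17 m³/s.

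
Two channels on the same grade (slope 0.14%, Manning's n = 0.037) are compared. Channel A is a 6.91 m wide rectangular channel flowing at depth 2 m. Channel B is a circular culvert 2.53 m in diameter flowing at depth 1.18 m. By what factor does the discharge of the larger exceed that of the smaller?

9.85

Channel A: Flow area A = b·y = 6.91 × 2 = 13.82 m². Wetted perimeter P = b + 2y = 6.91 + 2×2 = 10.91 m. Hydraulic radius R = A/P = 13.82/10.91 = 1.267 m. Q_A = (1/0.037)·13.82·1.267^(2/3)·√0.0014 = 16.36 m³/s.
Channel B: For a circular section of diameter D = 2.53 m at depth y = 1.18 m, the central angle is θ = 2 arccos(1 − 2y/D) = 3.007 rad. Then A = (D²/8)(θ − sin θ) = 2.299 m² and P = Dθ/2 = 3.804 m. Hydraulic radius R = A/P = 2.299/3.804 = 0.6043 m. Q_B = (1/0.037)·2.299·0.6043^(2/3)·√0.0014 = 1.662 m³/s.
The larger discharge is 16.36 m³/s and the smaller is 1.662 m³/s; the ratio is 9.85.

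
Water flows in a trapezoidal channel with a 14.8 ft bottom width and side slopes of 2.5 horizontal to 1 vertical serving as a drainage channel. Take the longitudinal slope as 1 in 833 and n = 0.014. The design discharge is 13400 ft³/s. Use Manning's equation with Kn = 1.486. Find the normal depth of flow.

y_n = 15.9 ft

Manning's equation rearranged: A R^(2/3) = nQ / (1.486·√S) = 0.014 × 13400 / (1.486 × √0.0012) = 3644.
Try y = 13.3 ft: A R^(2/3) = 2426 — short.
Try y = 15.9 ft: A R^(2/3) = 3651 — matches.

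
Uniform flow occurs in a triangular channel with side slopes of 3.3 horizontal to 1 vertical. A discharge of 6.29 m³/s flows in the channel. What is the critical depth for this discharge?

At critical depth, Q² T / (g A³) = 1, i.e. A³/T = Q²/g = 6.29²/9.81 = 4.033.
At y = 1.15 m: A³/T = 10.95 — over.
At y = 0.837 m: A³/T = 2.237 — short.
At y = 0.942 m: A³/T = 4.039 — close enough.

y_c = 0.942 m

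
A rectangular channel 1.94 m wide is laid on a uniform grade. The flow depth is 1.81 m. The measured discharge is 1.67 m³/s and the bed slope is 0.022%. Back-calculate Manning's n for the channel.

n = 0.023

Flow area A = b·y = 1.94 × 1.81 = 3.511 m². Wetted perimeter P = b + 2y = 1.94 + 2×1.81 = 5.56 m.
Hydraulic radius R = A/P = 3.511/5.56 = 0.6315 m.
Rearranging Manning's equation: n = (1/Q) A R^(2/3) S^(1/2) = (1/1.67) × 3.511 × 0.6315^(2/3) × √0.00022 = 0.023.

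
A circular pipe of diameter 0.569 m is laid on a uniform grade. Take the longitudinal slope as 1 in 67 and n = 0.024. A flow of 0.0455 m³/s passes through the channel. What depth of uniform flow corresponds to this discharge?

Manning's equation rearranged: A R^(2/3) = nQ / (1·√S) = 0.024 × 0.0455 / (√0.01493) = 0.008938.
At y = 0.171 m: A R^(2/3) = 0.01362 — high.
At y = 0.119 m: A R^(2/3) = 0.006642 — low.
At y = 0.138 m: A R^(2/3) = 0.008937 — matches.

y_n = 0.138 m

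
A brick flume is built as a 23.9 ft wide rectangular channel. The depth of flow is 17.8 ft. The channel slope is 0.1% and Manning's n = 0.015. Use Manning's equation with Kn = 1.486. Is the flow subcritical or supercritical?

subcritical

Flow area A = b·y = 23.9 × 17.8 = 425.4 ft². Wetted perimeter P = b + 2y = 23.9 + 2×17.8 = 59.5 ft.
Hydraulic radius R = A/P = 425.4/59.5 = 7.15 ft.
V = (1.486/n) R^(2/3) √S = (1.486/0.015) × 7.15^(2/3) × √0.001 = 11.63 ft/s. Hydraulic depth D_h = A/T = 425.4/23.9 = 17.8 ft.
Froude number Fr = V/√(g·D_h) = 11.63/√(32.2×17.8) = 0.486, which is less than 1, so the flow is subcritical.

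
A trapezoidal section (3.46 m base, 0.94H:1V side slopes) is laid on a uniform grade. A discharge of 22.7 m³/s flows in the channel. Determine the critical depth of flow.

y_c = 1.43 m

At critical depth, Q² T / (g A³) = 1, i.e. A³/T = Q²/g = 22.7²/9.81 = 52.53.
Trying y = 1.55 m: A³/T = 69.45 — high.
Trying y = 1.43 m: A³/T = 52.74 — matches.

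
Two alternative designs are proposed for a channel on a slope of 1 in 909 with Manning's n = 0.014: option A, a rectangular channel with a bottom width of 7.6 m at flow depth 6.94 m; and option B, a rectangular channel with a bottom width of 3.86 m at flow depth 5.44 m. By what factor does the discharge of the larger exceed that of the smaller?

3.61

Channel A: Flow area A = b·y = 7.6 × 6.94 = 52.74 m². Wetted perimeter P = b + 2y = 7.6 + 2×6.94 = 21.48 m. Hydraulic radius R = A/P = 52.74/21.48 = 2.455 m. Q_A = (1/0.014)·52.74·2.455^(2/3)·√0.0011 = 227.4 m³/s.
Channel B: Flow area A = b·y = 3.86 × 5.44 = 21 m². Wetted perimeter P = b + 2y = 3.86 + 2×5.44 = 14.74 m. Hydraulic radius R = A/P = 21/14.74 = 1.425 m. Q_B = (1/0.014)·21·1.425^(2/3)·√0.0011 = 62.98 m³/s.
The larger discharge is 227.4 m³/s and the smaller is 62.98 m³/s; the ratio is 3.61.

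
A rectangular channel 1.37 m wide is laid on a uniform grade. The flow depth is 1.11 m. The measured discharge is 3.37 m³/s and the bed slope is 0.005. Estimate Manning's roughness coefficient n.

Flow area A = b·y = 1.37 × 1.11 = 1.521 m². Wetted perimeter P = b + 2y = 1.37 + 2×1.11 = 3.59 m.
Hydraulic radius R = A/P = 1.521/3.59 = 0.4236 m.
Rearranging Manning's equation: n = (1/Q) A R^(2/3) S^(1/2) = (1/3.37) × 1.521 × 0.4236^(2/3) × √0.005 = 0.018.

n = 0.018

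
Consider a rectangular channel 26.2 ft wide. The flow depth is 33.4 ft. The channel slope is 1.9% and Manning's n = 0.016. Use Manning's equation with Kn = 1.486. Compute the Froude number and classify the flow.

supercritical

Flow area A = b·y = 26.2 × 33.4 = 875.1 ft². Wetted perimeter P = b + 2y = 26.2 + 2×33.4 = 93 ft.
Hydraulic radius R = A/P = 875.1/93 = 9.409 ft.
V = (1.486/n) R^(2/3) √S = (1.486/0.016) × 9.409^(2/3) × √0.019 = 57.06 ft/s. Hydraulic depth D_h = A/T = 875.1/26.2 = 33.4 ft.
Froude number Fr = V/√(g·D_h) = 57.06/√(32.2×33.4) = 1.74, which is greater than 1, so the flow is supercritical.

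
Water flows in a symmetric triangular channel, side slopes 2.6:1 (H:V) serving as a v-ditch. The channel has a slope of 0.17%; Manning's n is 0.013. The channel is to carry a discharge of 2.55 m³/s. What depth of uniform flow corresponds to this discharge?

y_n = 0.779 m

Manning's equation rearranged: A R^(2/3) = nQ / (1·√S) = 0.013 × 2.55 / (√0.0017) = 0.804.
Try y = 0.576 m: A R^(2/3) = 0.3593 — too small.
Try y = 0.956 m: A R^(2/3) = 1.387 — too large.
Try y = 0.779 m: A R^(2/3) = 0.8037 — ≈ 0.804.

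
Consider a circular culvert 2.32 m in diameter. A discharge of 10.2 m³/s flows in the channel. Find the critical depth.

y_c = 1.49 m

At critical depth, Q² T / (g A³) = 1, i.e. A³/T = Q²/g = 10.2²/9.81 = 10.61.
Trying y = 1.63 m: A³/T = 15.07 — over.
Trying y = 1.31 m: A³/T = 6.477 — short.
Trying y = 1.49 m: A³/T = 10.62 — close enough.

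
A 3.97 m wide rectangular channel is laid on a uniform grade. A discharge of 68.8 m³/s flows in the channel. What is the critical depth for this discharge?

y_c = 3.13 m

For a rectangular channel, critical depth y_c = (q²/g)^(1/3) where q = Q/b = 68.8/3.97 = 17.33 m²/s.
So y_c = (17.33²/9.81)^(1/3) = 3.13 m.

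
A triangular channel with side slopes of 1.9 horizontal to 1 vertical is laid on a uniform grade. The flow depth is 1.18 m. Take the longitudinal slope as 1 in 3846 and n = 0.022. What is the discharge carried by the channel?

Q = 1.26 m³/s

For a triangular section with side slope z = 1.9: A = zy² = 1.9×1.18² = 2.646 m²; P = 2y√(1+z²) = 2×1.18×2.147 = 5.067 m.
Hydraulic radius R = A/P = 2.646/5.067 = 0.5221 m.
Manning's equation: Q = (1/n) A R^(2/3) S^(1/2) = (1/0.022) × 2.646 × 0.5221^(2/3) × 0.00026^(1/2) = 1.26 m³/s.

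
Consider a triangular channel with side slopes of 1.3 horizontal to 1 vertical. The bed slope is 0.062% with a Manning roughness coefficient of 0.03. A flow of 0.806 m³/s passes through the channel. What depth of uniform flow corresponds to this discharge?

Manning's equation rearranged: A R^(2/3) = nQ / (1·√S) = 0.03 × 0.806 / (√0.00062) = 0.9711.
Try y = 0.974 m: A R^(2/3) = 0.6538 — low.
Try y = 1.34 m: A R^(2/3) = 1.531 — high.
Try y = 1.13 m: A R^(2/3) = 0.9717 — close enough.

y_n = 1.13 m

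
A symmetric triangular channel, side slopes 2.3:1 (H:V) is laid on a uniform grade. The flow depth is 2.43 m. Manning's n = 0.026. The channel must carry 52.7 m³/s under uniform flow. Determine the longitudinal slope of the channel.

For a triangular section with side slope z = 2.3: A = zy² = 2.3×2.43² = 13.58 m²; P = 2y√(1+z²) = 2×2.43×2.508 = 12.19 m.
Hydraulic radius R = A/P = 13.58/12.19 = 1.114 m.
From Manning's equation, S = [nQ / (1 A R^(2/3))]² = [0.026 × 52.7 / (1 × 13.58 × 1.114^(2/3))]² = 0.00881.

S = 0.00881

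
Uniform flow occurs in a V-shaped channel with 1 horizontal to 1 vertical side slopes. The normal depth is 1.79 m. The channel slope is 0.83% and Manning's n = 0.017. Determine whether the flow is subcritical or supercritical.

For a triangular section with side slope z = 1: A = zy² = 1×1.79² = 3.204 m²; P = 2y√(1+z²) = 2×1.79×1.414 = 5.063 m.
Hydraulic radius R = A/P = 3.204/5.063 = 0.6329 m.
V = (1/n) R^(2/3) √S = (1/0.017) × 0.6329^(2/3) × √0.0083 = 3.95 m/s. Hydraulic depth D_h = A/T = 3.204/3.58 = 0.895 m.
Froude number Fr = V/√(g·D_h) = 3.95/√(9.81×0.895) = 1.33, which is greater than 1, so the flow is supercritical.

supercritical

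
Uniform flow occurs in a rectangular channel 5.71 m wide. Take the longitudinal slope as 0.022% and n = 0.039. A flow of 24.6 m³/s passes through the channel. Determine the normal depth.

y_n = 7.06 m

Manning's equation rearranged: A R^(2/3) = nQ / (1·√S) = 0.039 × 24.6 / (√0.00022) = 64.68.
Trying y = 7.91 m: A R^(2/3) = 74.02 — high.
Trying y = 4.87 m: A R^(2/3) = 41.15 — low.
Trying y = 7.06 m: A R^(2/3) = 64.69 — matches.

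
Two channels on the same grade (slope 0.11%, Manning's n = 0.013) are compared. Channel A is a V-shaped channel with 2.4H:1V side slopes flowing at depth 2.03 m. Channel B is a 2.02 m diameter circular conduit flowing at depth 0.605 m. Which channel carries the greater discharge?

channel A

Channel A: For a triangular section with side slope z = 2.4: A = zy² = 2.4×2.03² = 9.89 m²; P = 2y√(1+z²) = 2×2.03×2.6 = 10.56 m. Hydraulic radius R = A/P = 9.89/10.56 = 0.9369 m. Q_A = (1/0.013)·9.89·0.9369^(2/3)·√0.0011 = 24.16 m³/s.
Channel B: For a circular section of diameter D = 2.02 m at depth y = 0.605 m, the central angle is θ = 2 arccos(1 − 2y/D) = 2.316 rad. Then A = (D²/8)(θ − sin θ) = 0.8068 m² and P = Dθ/2 = 2.34 m. Hydraulic radius R = A/P = 0.8068/2.34 = 0.3448 m. Q_B = (1/0.013)·0.8068·0.3448^(2/3)·√0.0011 = 1.012 m³/s.
Q_A = 24.16 m³/s vs Q_B = 1.012 m³/s, so channel A carries more.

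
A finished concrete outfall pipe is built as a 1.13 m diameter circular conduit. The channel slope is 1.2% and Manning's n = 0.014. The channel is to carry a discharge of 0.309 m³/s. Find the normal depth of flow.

Manning's equation rearranged: A R^(2/3) = nQ / (1·√S) = 0.014 × 0.309 / (√0.012) = 0.03949.
Try y = 0.161 m: A R^(2/3) = 0.01887 — too small.
Try y = 0.261 m: A R^(2/3) = 0.05052 — too large.
Try y = 0.231 m: A R^(2/3) = 0.03952 — ≈ 0.03949.

y_n = 0.231 m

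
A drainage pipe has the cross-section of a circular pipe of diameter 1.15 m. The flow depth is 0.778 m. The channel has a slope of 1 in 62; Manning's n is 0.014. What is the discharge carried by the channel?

For a circular section of diameter D = 1.15 m at depth y = 0.778 m, the central angle is θ = 2 arccos(1 − 2y/D) = 3.863 rad. Then A = (D²/8)(θ − sin θ) = 0.7479 m² and P = Dθ/2 = 2.221 m.
Hydraulic radius R = A/P = 0.7479/2.221 = 0.3367 m.
Manning's equation: Q = (1/n) A R^(2/3) S^(1/2) = (1/0.014) × 0.7479 × 0.3367^(2/3) × 0.01613^(1/2) = 3.28 m³/s.

Q = 3.28 m³/s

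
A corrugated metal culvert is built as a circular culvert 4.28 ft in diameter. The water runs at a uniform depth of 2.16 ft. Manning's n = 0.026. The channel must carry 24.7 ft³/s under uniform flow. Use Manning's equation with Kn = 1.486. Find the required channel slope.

For a circular section of diameter D = 4.28 ft at depth y = 2.16 ft, the central angle is θ = 2 arccos(1 − 2y/D) = 3.16 rad. Then A = (D²/8)(θ − sin θ) = 7.279 ft² and P = Dθ/2 = 6.763 ft.
Hydraulic radius R = A/P = 7.279/6.763 = 1.076 ft.
From Manning's equation, S = [nQ / (1.486 A R^(2/3))]² = [0.026 × 24.7 / (1.486 × 7.279 × 1.076^(2/3))]² = 0.0032.

S = 0.0032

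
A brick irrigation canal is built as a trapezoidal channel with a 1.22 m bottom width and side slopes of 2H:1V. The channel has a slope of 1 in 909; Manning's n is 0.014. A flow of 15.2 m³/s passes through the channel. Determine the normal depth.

Manning's equation rearranged: A R^(2/3) = nQ / (1·√S) = 0.014 × 15.2 / (√0.0011) = 6.416.
Trying y = 2.03 m: A R^(2/3) = 11.01 — high.
Trying y = 1.44 m: A R^(2/3) = 4.963 — low.
Trying y = 1.61 m: A R^(2/3) = 6.409 — matches.

y_n = 1.61 m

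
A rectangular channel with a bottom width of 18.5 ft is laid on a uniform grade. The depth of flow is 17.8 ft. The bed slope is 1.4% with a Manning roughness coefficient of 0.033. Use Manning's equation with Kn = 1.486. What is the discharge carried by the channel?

Q = 5850 ft³/s

Flow area A = b·y = 18.5 × 17.8 = 329.3 ft². Wetted perimeter P = b + 2y = 18.5 + 2×17.8 = 54.1 ft.
Hydraulic radius R = A/P = 329.3/54.1 = 6.087 ft.
Manning's equation: Q = (1.486/n) A R^(2/3) S^(1/2) = (1.486/0.033) × 329.3 × 6.087^(2/3) × 0.014^(1/2) = 5850 ft³/s.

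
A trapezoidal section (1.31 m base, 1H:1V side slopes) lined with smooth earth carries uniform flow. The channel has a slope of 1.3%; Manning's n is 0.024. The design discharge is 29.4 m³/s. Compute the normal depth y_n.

y_n = 1.97 m

Manning's equation rearranged: A R^(2/3) = nQ / (1·√S) = 0.024 × 29.4 / (√0.013) = 6.189.
At y = 1.69 m: A R^(2/3) = 4.487 — low.
At y = 2.13 m: A R^(2/3) = 7.322 — high.
At y = 1.97 m: A R^(2/3) = 6.196 — ≈ 6.189.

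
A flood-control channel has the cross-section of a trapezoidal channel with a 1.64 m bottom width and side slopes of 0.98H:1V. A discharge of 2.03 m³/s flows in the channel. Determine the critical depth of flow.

At critical depth, Q² T / (g A³) = 1, i.e. A³/T = Q²/g = 2.03²/9.81 = 0.4201.
Trying y = 0.397 m: A³/T = 0.2162 — low.
Trying y = 0.541 m: A³/T = 0.5993 — high.
Trying y = 0.486 m: A³/T = 0.4197 — close enough.

y_c = 0.486 m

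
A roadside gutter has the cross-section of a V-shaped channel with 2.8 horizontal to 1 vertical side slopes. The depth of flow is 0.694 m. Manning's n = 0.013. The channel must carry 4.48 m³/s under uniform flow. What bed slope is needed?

S = 0.00829

For a triangular section with side slope z = 2.8: A = zy² = 2.8×0.694² = 1.349 m²; P = 2y√(1+z²) = 2×0.694×2.973 = 4.127 m.
Hydraulic radius R = A/P = 1.349/4.127 = 0.3268 m.
From Manning's equation, S = [nQ / (1 A R^(2/3))]² = [0.013 × 4.48 / (1 × 1.349 × 0.3268^(2/3))]² = 0.00829.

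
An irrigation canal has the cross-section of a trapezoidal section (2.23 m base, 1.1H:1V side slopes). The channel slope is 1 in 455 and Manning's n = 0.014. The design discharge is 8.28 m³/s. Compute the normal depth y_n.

y_n = 1 m

Manning's equation rearranged: A R^(2/3) = nQ / (1·√S) = 0.014 × 8.28 / (√0.002198) = 2.473.
Trying y = 0.898 m: A R^(2/3) = 2.032 — low.
Trying y = 1 m: A R^(2/3) = 2.473 — close enough.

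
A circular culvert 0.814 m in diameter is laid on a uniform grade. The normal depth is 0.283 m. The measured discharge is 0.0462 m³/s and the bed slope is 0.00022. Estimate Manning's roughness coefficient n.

n = 0.015

For a circular section of diameter D = 0.814 m at depth y = 0.283 m, the central angle is θ = 2 arccos(1 − 2y/D) = 2.522 rad. Then A = (D²/8)(θ − sin θ) = 0.1608 m² and P = Dθ/2 = 1.027 m.
Hydraulic radius R = A/P = 0.1608/1.027 = 0.1567 m.
Rearranging Manning's equation: n = (1/Q) A R^(2/3) S^(1/2) = (1/0.0462) × 0.1608 × 0.1567^(2/3) × √0.00022 = 0.015.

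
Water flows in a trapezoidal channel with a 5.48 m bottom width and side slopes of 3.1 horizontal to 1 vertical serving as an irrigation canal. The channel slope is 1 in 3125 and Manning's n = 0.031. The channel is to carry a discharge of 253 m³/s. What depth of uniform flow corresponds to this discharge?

y_n = 6.88 m

Manning's equation rearranged: A R^(2/3) = nQ / (1·√S) = 0.031 × 253 / (√0.00032) = 438.4.
At y = 7.89 m: A R^(2/3) = 610.3 — too large.
At y = 5.27 m: A R^(2/3) = 233.2 — too small.
At y = 6.88 m: A R^(2/3) = 438.6 — close enough.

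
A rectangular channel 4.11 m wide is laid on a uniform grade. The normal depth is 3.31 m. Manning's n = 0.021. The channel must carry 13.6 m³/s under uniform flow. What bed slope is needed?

Flow area A = b·y = 4.11 × 3.31 = 13.6 m². Wetted perimeter P = b + 2y = 4.11 + 2×3.31 = 10.73 m.
Hydraulic radius R = A/P = 13.6/10.73 = 1.268 m.
From Manning's equation, S = [nQ / (1 A R^(2/3))]² = [0.021 × 13.6 / (1 × 13.6 × 1.268^(2/3))]² = 0.000321.

S = 0.000321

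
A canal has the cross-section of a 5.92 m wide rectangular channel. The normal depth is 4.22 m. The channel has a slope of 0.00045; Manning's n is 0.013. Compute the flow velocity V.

Flow area A = b·y = 5.92 × 4.22 = 24.98 m². Wetted perimeter P = b + 2y = 5.92 + 2×4.22 = 14.36 m.
Hydraulic radius R = A/P = 24.98/14.36 = 1.74 m.
From Manning's equation, V = (1/n) R^(2/3) S^(1/2) = (1/0.013) × 1.74^(2/3) × 0.00045^(1/2) = 2.36 m/s.

V = 2.36 m/s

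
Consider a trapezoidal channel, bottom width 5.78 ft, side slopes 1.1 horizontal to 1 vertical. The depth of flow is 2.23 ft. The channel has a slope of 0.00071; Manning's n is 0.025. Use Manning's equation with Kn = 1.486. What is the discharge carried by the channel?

Q = 37.8 ft³/s

With bottom width b = 5.78 ft and side slope z = 1.1: A = (b + zy)y = (5.78 + 1.1×2.23)×2.23 = 18.36 ft²; P = b + 2y√(1+z²) = 5.78 + 2×2.23×1.487 = 12.41 ft.
Hydraulic radius R = A/P = 18.36/12.41 = 1.479 ft.
Manning's equation: Q = (1.486/n) A R^(2/3) S^(1/2) = (1.486/0.025) × 18.36 × 1.479^(2/3) × 0.00071^(1/2) = 37.8 ft³/s.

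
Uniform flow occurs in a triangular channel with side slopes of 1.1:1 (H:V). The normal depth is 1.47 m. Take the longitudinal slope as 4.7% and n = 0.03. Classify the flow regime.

For a triangular section with side slope z = 1.1: A = zy² = 1.1×1.47² = 2.377 m²; P = 2y√(1+z²) = 2×1.47×1.487 = 4.371 m.
Hydraulic radius R = A/P = 2.377/4.371 = 0.5439 m.
V = (1/n) R^(2/3) √S = (1/0.03) × 0.5439^(2/3) × √0.047 = 4.815 m/s. Hydraulic depth D_h = A/T = 2.377/3.234 = 0.735 m.
Froude number Fr = V/√(g·D_h) = 4.815/√(9.81×0.735) = 1.79, which is greater than 1, so the flow is supercritical.

supercritical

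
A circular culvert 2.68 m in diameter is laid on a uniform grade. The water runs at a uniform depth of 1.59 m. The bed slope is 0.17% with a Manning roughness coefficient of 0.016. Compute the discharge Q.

For a circular section of diameter D = 2.68 m at depth y = 1.59 m, the central angle is θ = 2 arccos(1 − 2y/D) = 3.517 rad. Then A = (D²/8)(θ − sin θ) = 3.487 m² and P = Dθ/2 = 4.713 m.
Hydraulic radius R = A/P = 3.487/4.713 = 0.7398 m.
Manning's equation: Q = (1/n) A R^(2/3) S^(1/2) = (1/0.016) × 3.487 × 0.7398^(2/3) × 0.0017^(1/2) = 7.35 m³/s.

Q = 7.35 m³/s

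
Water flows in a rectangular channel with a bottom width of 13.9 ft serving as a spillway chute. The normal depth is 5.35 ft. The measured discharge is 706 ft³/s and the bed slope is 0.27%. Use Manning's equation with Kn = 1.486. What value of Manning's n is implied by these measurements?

n = 0.017

Flow area A = b·y = 13.9 × 5.35 = 74.36 ft². Wetted perimeter P = b + 2y = 13.9 + 2×5.35 = 24.6 ft.
Hydraulic radius R = A/P = 74.36/24.6 = 3.023 ft.
Rearranging Manning's equation: n = (1.486/Q) A R^(2/3) S^(1/2) = (1.486/706) × 74.36 × 3.023^(2/3) × √0.0027 = 0.017.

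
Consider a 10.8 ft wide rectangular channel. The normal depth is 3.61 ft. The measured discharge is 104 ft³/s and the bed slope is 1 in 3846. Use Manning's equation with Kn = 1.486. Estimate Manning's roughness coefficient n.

n = 0.015

Flow area A = b·y = 10.8 × 3.61 = 38.99 ft². Wetted perimeter P = b + 2y = 10.8 + 2×3.61 = 18.02 ft.
Hydraulic radius R = A/P = 38.99/18.02 = 2.164 ft.
Rearranging Manning's equation: n = (1.486/Q) A R^(2/3) S^(1/2) = (1.486/104) × 38.99 × 2.164^(2/3) × √0.00026 = 0.015.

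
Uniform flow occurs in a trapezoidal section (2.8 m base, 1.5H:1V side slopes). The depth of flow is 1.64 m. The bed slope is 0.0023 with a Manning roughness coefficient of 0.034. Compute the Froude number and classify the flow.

subcritical

With bottom width b = 2.8 m and side slope z = 1.5: A = (b + zy)y = (2.8 + 1.5×1.64)×1.64 = 8.626 m²; P = b + 2y√(1+z²) = 2.8 + 2×1.64×1.803 = 8.713 m.
Hydraulic radius R = A/P = 8.626/8.713 = 0.99 m.
V = (1/n) R^(2/3) √S = (1/0.034) × 0.99^(2/3) × √0.0023 = 1.401 m/s. Hydraulic depth D_h = A/T = 8.626/7.72 = 1.117 m.
Froude number Fr = V/√(g·D_h) = 1.401/√(9.81×1.117) = 0.423, which is less than 1, so the flow is subcritical.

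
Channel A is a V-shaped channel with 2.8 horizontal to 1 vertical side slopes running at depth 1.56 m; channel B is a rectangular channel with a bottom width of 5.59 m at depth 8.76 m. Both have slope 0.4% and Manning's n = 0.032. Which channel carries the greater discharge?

channel B

Channel A: For a triangular section with side slope z = 2.8: A = zy² = 2.8×1.56² = 6.814 m²; P = 2y√(1+z²) = 2×1.56×2.973 = 9.276 m. Hydraulic radius R = A/P = 6.814/9.276 = 0.7346 m. Q_A = (1/0.032)·6.814·0.7346^(2/3)·√0.004 = 10.96 m³/s.
Channel B: Flow area A = b·y = 5.59 × 8.76 = 48.97 m². Wetted perimeter P = b + 2y = 5.59 + 2×8.76 = 23.11 m. Hydraulic radius R = A/P = 48.97/23.11 = 2.119 m. Q_B = (1/0.032)·48.97·2.119^(2/3)·√0.004 = 159.7 m³/s.
Q_A = 10.96 m³/s vs Q_B = 159.7 m³/s, so channel B carries more.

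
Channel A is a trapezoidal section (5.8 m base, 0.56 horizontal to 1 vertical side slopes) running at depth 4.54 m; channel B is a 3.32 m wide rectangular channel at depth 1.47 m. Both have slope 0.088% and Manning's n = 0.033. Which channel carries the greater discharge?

Channel A: With bottom width b = 5.8 m and side slope z = 0.56: A = (b + zy)y = (5.8 + 0.56×4.54)×4.54 = 37.87 m²; P = b + 2y√(1+z²) = 5.8 + 2×4.54×1.146 = 16.21 m. Hydraulic radius R = A/P = 37.87/16.21 = 2.337 m. Q_A = (1/0.033)·37.87·2.337^(2/3)·√0.00088 = 59.96 m³/s.
Channel B: Flow area A = b·y = 3.32 × 1.47 = 4.88 m². Wetted perimeter P = b + 2y = 3.32 + 2×1.47 = 6.26 m. Hydraulic radius R = A/P = 4.88/6.26 = 0.7796 m. Q_B = (1/0.033)·4.88·0.7796^(2/3)·√0.00088 = 3.716 m³/s.
Q_A = 59.96 m³/s vs Q_B = 3.716 m³/s, so channel A carries more.

channel A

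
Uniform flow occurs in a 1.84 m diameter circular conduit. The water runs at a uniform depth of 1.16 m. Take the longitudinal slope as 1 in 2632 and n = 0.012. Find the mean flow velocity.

V = 1.05 m/s

For a circular section of diameter D = 1.84 m at depth y = 1.16 m, the central angle is θ = 2 arccos(1 − 2y/D) = 3.669 rad. Then A = (D²/8)(θ − sin θ) = 1.766 m² and P = Dθ/2 = 3.376 m.
Hydraulic radius R = A/P = 1.766/3.376 = 0.5231 m.
From Manning's equation, V = (1/n) R^(2/3) S^(1/2) = (1/0.012) × 0.5231^(2/3) × 0.0003799^(1/2) = 1.05 m/s.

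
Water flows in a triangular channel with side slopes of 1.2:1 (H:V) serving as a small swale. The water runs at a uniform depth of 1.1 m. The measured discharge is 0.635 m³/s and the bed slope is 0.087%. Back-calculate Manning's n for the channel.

For a triangular section with side slope z = 1.2: A = zy² = 1.2×1.1² = 1.452 m²; P = 2y√(1+z²) = 2×1.1×1.562 = 3.437 m.
Hydraulic radius R = A/P = 1.452/3.437 = 0.4225 m.
Rearranging Manning's equation: n = (1/Q) A R^(2/3) S^(1/2) = (1/0.635) × 1.452 × 0.4225^(2/3) × √0.00087 = 0.038.

n = 0.038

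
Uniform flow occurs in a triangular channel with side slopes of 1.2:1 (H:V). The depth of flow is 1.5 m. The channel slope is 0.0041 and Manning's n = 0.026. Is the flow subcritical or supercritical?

For a triangular section with side slope z = 1.2: A = zy² = 1.2×1.5² = 2.7 m²; P = 2y√(1+z²) = 2×1.5×1.562 = 4.686 m.
Hydraulic radius R = A/P = 2.7/4.686 = 0.5762 m.
V = (1/n) R^(2/3) √S = (1/0.026) × 0.5762^(2/3) × √0.0041 = 1.705 m/s. Hydraulic depth D_h = A/T = 2.7/3.6 = 0.75 m.
Froude number Fr = V/√(g·D_h) = 1.705/√(9.81×0.75) = 0.629, which is less than 1, so the flow is subcritical.

subcritical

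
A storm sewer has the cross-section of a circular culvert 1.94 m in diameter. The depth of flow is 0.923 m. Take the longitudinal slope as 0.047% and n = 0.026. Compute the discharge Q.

Q = 0.699 m³/s

For a circular section of diameter D = 1.94 m at depth y = 0.923 m, the central angle is θ = 2 arccos(1 − 2y/D) = 3.045 rad. Then A = (D²/8)(θ − sin θ) = 1.387 m² and P = Dθ/2 = 2.953 m.
Hydraulic radius R = A/P = 1.387/2.953 = 0.4696 m.
Manning's equation: Q = (1/n) A R^(2/3) S^(1/2) = (1/0.026) × 1.387 × 0.4696^(2/3) × 0.00047^(1/2) = 0.699 m³/s.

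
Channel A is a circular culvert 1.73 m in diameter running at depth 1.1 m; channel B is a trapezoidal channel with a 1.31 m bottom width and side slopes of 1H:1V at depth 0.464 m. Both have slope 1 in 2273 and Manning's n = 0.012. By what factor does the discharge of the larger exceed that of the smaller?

Channel A: For a circular section of diameter D = 1.73 m at depth y = 1.1 m, the central angle is θ = 2 arccos(1 − 2y/D) = 3.692 rad. Then A = (D²/8)(θ − sin θ) = 1.577 m² and P = Dθ/2 = 3.193 m. Hydraulic radius R = A/P = 1.577/3.193 = 0.4938 m. Q_A = (1/0.012)·1.577·0.4938^(2/3)·√0.0004399 = 1.722 m³/s.
Channel B: With bottom width b = 1.31 m and side slope z = 1: A = (b + zy)y = (1.31 + 1×0.464)×0.464 = 0.8231 m²; P = b + 2y√(1+z²) = 1.31 + 2×0.464×1.414 = 2.622 m. Hydraulic radius R = A/P = 0.8231/2.622 = 0.3139 m. Q_B = (1/0.012)·0.8231·0.3139^(2/3)·√0.0004399 = 0.6645 m³/s.
The larger discharge is 1.722 m³/s and the smaller is 0.6645 m³/s; the ratio is 2.59.

2.59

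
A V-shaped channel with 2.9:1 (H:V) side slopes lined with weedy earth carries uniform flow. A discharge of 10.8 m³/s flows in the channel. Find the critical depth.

At critical depth, Q² T / (g A³) = 1, i.e. A³/T = Q²/g = 10.8²/9.81 = 11.89.
Try y = 1.1 m: A³/T = 6.772 — too small.
Try y = 1.23 m: A³/T = 11.84 — matches.

y_c = 1.23 m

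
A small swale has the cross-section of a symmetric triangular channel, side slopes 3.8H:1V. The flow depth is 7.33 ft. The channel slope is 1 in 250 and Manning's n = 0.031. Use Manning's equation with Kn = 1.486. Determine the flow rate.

For a triangular section with side slope z = 3.8: A = zy² = 3.8×7.33² = 204.2 ft²; P = 2y√(1+z²) = 2×7.33×3.929 = 57.6 ft.
Hydraulic radius R = A/P = 204.2/57.6 = 3.544 ft.
Manning's equation: Q = (1.486/n) A R^(2/3) S^(1/2) = (1.486/0.031) × 204.2 × 3.544^(2/3) × 0.004^(1/2) = 1440 ft³/s.

Q = 1440 ft³/s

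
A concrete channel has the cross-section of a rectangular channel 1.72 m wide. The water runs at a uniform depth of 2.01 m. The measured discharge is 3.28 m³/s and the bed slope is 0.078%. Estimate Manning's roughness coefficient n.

n = 0.021

Flow area A = b·y = 1.72 × 2.01 = 3.457 m². Wetted perimeter P = b + 2y = 1.72 + 2×2.01 = 5.74 m.
Hydraulic radius R = A/P = 3.457/5.74 = 0.6023 m.
Rearranging Manning's equation: n = (1/Q) A R^(2/3) S^(1/2) = (1/3.28) × 3.457 × 0.6023^(2/3) × √0.00078 = 0.021.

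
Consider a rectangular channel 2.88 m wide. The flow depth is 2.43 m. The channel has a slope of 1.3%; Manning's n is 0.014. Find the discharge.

Flow area A = b·y = 2.88 × 2.43 = 6.998 m². Wetted perimeter P = b + 2y = 2.88 + 2×2.43 = 7.74 m.
Hydraulic radius R = A/P = 6.998/7.74 = 0.9042 m.
Manning's equation: Q = (1/n) A R^(2/3) S^(1/2) = (1/0.014) × 6.998 × 0.9042^(2/3) × 0.013^(1/2) = 53.3 m³/s.

Q = 53.3 m³/s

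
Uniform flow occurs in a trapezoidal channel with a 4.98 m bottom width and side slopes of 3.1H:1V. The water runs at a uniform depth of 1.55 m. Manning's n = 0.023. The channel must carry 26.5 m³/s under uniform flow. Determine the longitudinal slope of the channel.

With bottom width b = 4.98 m and side slope z = 3.1: A = (b + zy)y = (4.98 + 3.1×1.55)×1.55 = 15.17 m²; P = b + 2y√(1+z²) = 4.98 + 2×1.55×3.257 = 15.08 m.
Hydraulic radius R = A/P = 15.17/15.08 = 1.006 m.
From Manning's equation, S = [nQ / (1 A R^(2/3))]² = [0.023 × 26.5 / (1 × 15.17 × 1.006^(2/3))]² = 0.0016.

S = 0.0016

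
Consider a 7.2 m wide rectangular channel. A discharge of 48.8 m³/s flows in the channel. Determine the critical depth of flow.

For a rectangular channel, critical depth y_c = (q²/g)^(1/3) where q = Q/b = 48.8/7.2 = 6.778 m²/s.
So y_c = (6.778²/9.81)^(1/3) = 1.67 m.

y_c = 1.67 m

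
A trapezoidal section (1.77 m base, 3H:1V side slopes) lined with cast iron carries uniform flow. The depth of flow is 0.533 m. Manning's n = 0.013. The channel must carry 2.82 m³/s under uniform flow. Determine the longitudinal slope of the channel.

With bottom width b = 1.77 m and side slope z = 3: A = (b + zy)y = (1.77 + 3×0.533)×0.533 = 1.796 m²; P = b + 2y√(1+z²) = 1.77 + 2×0.533×3.162 = 5.141 m.
Hydraulic radius R = A/P = 1.796/5.141 = 0.3493 m.
From Manning's equation, S = [nQ / (1 A R^(2/3))]² = [0.013 × 2.82 / (1 × 1.796 × 0.3493^(2/3))]² = 0.00169.

S = 0.00169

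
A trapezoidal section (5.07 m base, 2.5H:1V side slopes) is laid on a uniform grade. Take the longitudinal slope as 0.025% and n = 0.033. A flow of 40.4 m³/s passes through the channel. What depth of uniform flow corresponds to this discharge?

y_n = 3.64 m

Manning's equation rearranged: A R^(2/3) = nQ / (1·√S) = 0.033 × 40.4 / (√0.00025) = 84.32.
Try y = 4.02 m: A R^(2/3) = 105.1 — over.
Try y = 2.72 m: A R^(2/3) = 44.85 — short.
Try y = 3.64 m: A R^(2/3) = 84.33 — ≈ 84.32.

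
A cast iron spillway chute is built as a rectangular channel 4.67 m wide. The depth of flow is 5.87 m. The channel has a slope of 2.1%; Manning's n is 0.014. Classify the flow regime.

Flow area A = b·y = 4.67 × 5.87 = 27.41 m². Wetted perimeter P = b + 2y = 4.67 + 2×5.87 = 16.41 m.
Hydraulic radius R = A/P = 27.41/16.41 = 1.67 m.
V = (1/n) R^(2/3) √S = (1/0.014) × 1.67^(2/3) × √0.021 = 14.57 m/s. Hydraulic depth D_h = A/T = 27.41/4.67 = 5.87 m.
Froude number Fr = V/√(g·D_h) = 14.57/√(9.81×5.87) = 1.92, which is greater than 1, so the flow is supercritical.

supercritical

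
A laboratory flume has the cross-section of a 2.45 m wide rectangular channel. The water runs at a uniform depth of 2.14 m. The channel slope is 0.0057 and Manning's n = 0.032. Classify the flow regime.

subcritical

Flow area A = b·y = 2.45 × 2.14 = 5.243 m². Wetted perimeter P = b + 2y = 2.45 + 2×2.14 = 6.73 m.
Hydraulic radius R = A/P = 5.243/6.73 = 0.779 m.
V = (1/n) R^(2/3) √S = (1/0.032) × 0.779^(2/3) × √0.0057 = 1.998 m/s. Hydraulic depth D_h = A/T = 5.243/2.45 = 2.14 m.
Froude number Fr = V/√(g·D_h) = 1.998/√(9.81×2.14) = 0.436, which is less than 1, so the flow is subcritical.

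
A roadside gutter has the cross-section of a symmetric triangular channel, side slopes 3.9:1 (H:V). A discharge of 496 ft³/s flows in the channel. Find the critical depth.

At critical depth, Q² T / (g A³) = 1, i.e. A³/T = Q²/g = 496²/32.2 = 7640.
Trying y = 4.51 ft: A³/T = 14190 — over.
Trying y = 3.3 ft: A³/T = 2976 — short.
Trying y = 3.98 ft: A³/T = 7595 — matches.

y_c = 3.98 ft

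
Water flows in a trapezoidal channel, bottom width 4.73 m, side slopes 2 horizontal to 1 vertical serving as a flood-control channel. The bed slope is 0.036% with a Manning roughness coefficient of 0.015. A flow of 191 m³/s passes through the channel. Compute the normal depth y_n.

Manning's equation rearranged: A R^(2/3) = nQ / (1·√S) = 0.015 × 191 / (√0.00036) = 151.
Trying y = 4.4 m: A R^(2/3) = 107.9 — short.
Trying y = 5.72 m: A R^(2/3) = 194.6 — over.
Trying y = 5.12 m: A R^(2/3) = 151.3 — close enough.

y_n = 5.12 m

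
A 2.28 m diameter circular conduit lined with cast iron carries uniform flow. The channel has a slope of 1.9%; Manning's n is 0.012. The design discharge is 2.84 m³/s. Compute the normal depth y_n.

Manning's equation rearranged: A R^(2/3) = nQ / (1·√S) = 0.012 × 2.84 / (√0.019) = 0.2472.
Trying y = 0.566 m: A R^(2/3) = 0.3791 — over.
Trying y = 0.377 m: A R^(2/3) = 0.1667 — short.
Trying y = 0.457 m: A R^(2/3) = 0.2469 — ≈ 0.2472.

y_n = 0.457 m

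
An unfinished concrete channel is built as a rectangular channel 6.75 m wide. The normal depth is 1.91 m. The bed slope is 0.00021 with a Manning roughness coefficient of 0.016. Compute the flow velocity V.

Flow area A = b·y = 6.75 × 1.91 = 12.89 m². Wetted perimeter P = b + 2y = 6.75 + 2×1.91 = 10.57 m.
Hydraulic radius R = A/P = 12.89/10.57 = 1.22 m.
From Manning's equation, V = (1/n) R^(2/3) S^(1/2) = (1/0.016) × 1.22^(2/3) × 0.00021^(1/2) = 1.03 m/s.

V = 1.03 m/s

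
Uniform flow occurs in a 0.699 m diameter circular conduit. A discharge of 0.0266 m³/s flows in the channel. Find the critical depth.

y_c = 0.098 m

At critical depth, Q² T / (g A³) = 1, i.e. A³/T = Q²/g = 0.0266²/9.81 = 0.00007213.
Try y = 0.116 m: A³/T = 0.0001402 — too large.
Try y = 0.098 m: A³/T = 0.00007219 — matches.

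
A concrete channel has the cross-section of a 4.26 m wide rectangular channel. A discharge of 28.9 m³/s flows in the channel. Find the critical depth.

y_c = 1.67 m

For a rectangular channel, critical depth y_c = (q²/g)^(1/3) where q = Q/b = 28.9/4.26 = 6.784 m²/s.
So y_c = (6.784²/9.81)^(1/3) = 1.67 m.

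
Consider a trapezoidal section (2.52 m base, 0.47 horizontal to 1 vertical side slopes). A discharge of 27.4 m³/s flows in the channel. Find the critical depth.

y_c = 2.01 m

At critical depth, Q² T / (g A³) = 1, i.e. A³/T = Q²/g = 27.4²/9.81 = 76.53.
At y = 1.56 m: A³/T = 32.79 — low.
At y = 2.46 m: A³/T = 153.1 — high.
At y = 2.01 m: A³/T = 76.6 — ≈ 76.53.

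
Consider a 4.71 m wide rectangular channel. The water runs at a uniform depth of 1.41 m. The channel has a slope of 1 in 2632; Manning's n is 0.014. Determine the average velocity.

Flow area A = b·y = 4.71 × 1.41 = 6.641 m². Wetted perimeter P = b + 2y = 4.71 + 2×1.41 = 7.53 m.
Hydraulic radius R = A/P = 6.641/7.53 = 0.882 m.
From Manning's equation, V = (1/n) R^(2/3) S^(1/2) = (1/0.014) × 0.882^(2/3) × 0.0003799^(1/2) = 1.28 m/s.

V = 1.28 m/s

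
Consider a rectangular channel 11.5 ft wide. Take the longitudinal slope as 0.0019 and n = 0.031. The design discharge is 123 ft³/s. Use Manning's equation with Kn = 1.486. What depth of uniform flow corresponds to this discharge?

y_n = 3.18 ft

Manning's equation rearranged: A R^(2/3) = nQ / (1.486·√S) = 0.031 × 123 / (1.486 × √0.0019) = 58.87.
Trying y = 2.78 ft: A R^(2/3) = 48.59 — too small.
Trying y = 3.53 ft: A R^(2/3) = 68.4 — too large.
Trying y = 3.18 ft: A R^(2/3) = 58.97 — ≈ 58.87.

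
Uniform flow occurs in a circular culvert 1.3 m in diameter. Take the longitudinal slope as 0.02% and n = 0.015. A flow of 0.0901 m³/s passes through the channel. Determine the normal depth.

y_n = 0.343 m

Manning's equation rearranged: A R^(2/3) = nQ / (1·√S) = 0.015 × 0.0901 / (√0.0002) = 0.09557.
Trying y = 0.409 m: A R^(2/3) = 0.1347 — too large.
Trying y = 0.283 m: A R^(2/3) = 0.0652 — too small.
Trying y = 0.343 m: A R^(2/3) = 0.09561 — close enough.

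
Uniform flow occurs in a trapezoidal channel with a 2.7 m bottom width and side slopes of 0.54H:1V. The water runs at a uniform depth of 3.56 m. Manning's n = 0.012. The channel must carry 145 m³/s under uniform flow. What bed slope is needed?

With bottom width b = 2.7 m and side slope z = 0.54: A = (b + zy)y = (2.7 + 0.54×3.56)×3.56 = 16.46 m²; P = b + 2y√(1+z²) = 2.7 + 2×3.56×1.136 = 10.79 m.
Hydraulic radius R = A/P = 16.46/10.79 = 1.525 m.
From Manning's equation, S = [nQ / (1 A R^(2/3))]² = [0.012 × 145 / (1 × 16.46 × 1.525^(2/3))]² = 0.00637.

S = 0.00637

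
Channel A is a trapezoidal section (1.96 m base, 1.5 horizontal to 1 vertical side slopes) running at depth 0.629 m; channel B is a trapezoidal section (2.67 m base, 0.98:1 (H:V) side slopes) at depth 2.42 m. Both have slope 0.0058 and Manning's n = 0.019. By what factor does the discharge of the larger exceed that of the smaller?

Channel A: With bottom width b = 1.96 m and side slope z = 1.5: A = (b + zy)y = (1.96 + 1.5×0.629)×0.629 = 1.826 m²; P = b + 2y√(1+z²) = 1.96 + 2×0.629×1.803 = 4.228 m. Hydraulic radius R = A/P = 1.826/4.228 = 0.432 m. Q_A = (1/0.019)·1.826·0.432^(2/3)·√0.0058 = 4.183 m³/s.
Channel B: With bottom width b = 2.67 m and side slope z = 0.98: A = (b + zy)y = (2.67 + 0.98×2.42)×2.42 = 12.2 m²; P = b + 2y√(1+z²) = 2.67 + 2×2.42×1.4 = 9.447 m. Hydraulic radius R = A/P = 12.2/9.447 = 1.292 m. Q_B = (1/0.019)·12.2·1.292^(2/3)·√0.0058 = 58 m³/s.
The larger discharge is 58 m³/s and the smaller is 4.183 m³/s; the ratio is 13.9.

13.9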